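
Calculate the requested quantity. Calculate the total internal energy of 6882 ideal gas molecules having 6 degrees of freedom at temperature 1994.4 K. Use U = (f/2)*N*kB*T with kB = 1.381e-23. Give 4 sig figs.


Step 1: f/2 = 6/2 = 3.0
Step 2: N*kB*T = 6882*1.381e-23*1994.4 = 1.895e-16
Step 3: U = 3.0 * 1.895e-16 = 5.686e-16 J

5.686e-16


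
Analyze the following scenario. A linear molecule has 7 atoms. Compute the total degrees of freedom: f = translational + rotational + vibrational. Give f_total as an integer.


Step 1: Translational DOF = 3
Step 2: Rotational DOF (linear) = 2
Step 3: Vibrational DOF = 3*7 - 5 = 16
Step 4: Total = 3 + 2 + 16 = 21

21


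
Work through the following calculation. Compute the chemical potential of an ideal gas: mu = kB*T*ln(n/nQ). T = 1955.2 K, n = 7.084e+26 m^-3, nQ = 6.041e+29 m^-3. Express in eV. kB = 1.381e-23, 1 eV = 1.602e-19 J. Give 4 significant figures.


Step 1: n/nQ = 7.084e+26/6.041e+29 = 0.001173
Step 2: ln(n/nQ) = -6.748
Step 3: mu = kB*T*ln(n/nQ) = 2.7e-20*-6.748 = -1.822e-19 J
Step 4: Convert to eV: -1.822e-19/1.602e-19 = -1.137 eV

-1.137


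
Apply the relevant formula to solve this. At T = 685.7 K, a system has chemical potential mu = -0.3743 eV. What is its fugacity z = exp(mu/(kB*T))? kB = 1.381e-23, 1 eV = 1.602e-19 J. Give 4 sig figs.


Step 1: Convert mu to Joules: -0.3743*1.602e-19 = -5.996e-20 J
Step 2: kB*T = 1.381e-23*685.7 = 9.47e-21 J
Step 3: mu/(kB*T) = -6.332
Step 4: z = exp(-6.332) = 0.001778

0.001778


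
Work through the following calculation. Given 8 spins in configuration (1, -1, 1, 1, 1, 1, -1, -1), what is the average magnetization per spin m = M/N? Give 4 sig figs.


Step 1: Count up spins (+1): 5, down spins (-1): 3
Step 2: Total magnetization M = 5 - 3 = 2
Step 3: m = M/N = 2/8 = 0.25

0.25


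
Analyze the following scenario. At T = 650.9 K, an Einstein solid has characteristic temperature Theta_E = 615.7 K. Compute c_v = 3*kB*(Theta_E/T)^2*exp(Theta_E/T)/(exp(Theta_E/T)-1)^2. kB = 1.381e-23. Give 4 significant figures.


Step 1: x = Theta_E/T = 615.7/650.9 = 0.9459
Step 2: x^2 = 0.8948
Step 3: exp(x) = 2.575
Step 4: c_v = 3*1.381e-23*0.8948*2.575/(2.575-1)^2 = 3.847e-23

3.847e-23


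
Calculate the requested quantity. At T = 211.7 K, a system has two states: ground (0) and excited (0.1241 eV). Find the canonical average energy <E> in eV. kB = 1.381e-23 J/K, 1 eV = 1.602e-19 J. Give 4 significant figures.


Step 1: beta*E = 0.1241*1.602e-19/(1.381e-23*211.7) = 6.8
Step 2: exp(-beta*E) = 0.001114
Step 3: <E> = 0.1241*0.001114/(1+0.001114) = 0.000138 eV

0.000138


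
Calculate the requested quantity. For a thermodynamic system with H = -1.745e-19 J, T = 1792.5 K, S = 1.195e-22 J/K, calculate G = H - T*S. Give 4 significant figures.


Step 1: T*S = 1792.5 * 1.195e-22 = 2.142e-19 J
Step 2: G = H - T*S = -1.745e-19 - 2.142e-19
Step 3: G = -3.887e-19 J

-3.887e-19


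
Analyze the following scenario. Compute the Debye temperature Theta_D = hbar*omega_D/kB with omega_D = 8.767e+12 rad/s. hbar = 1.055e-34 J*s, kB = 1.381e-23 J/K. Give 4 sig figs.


Step 1: hbar*omega_D = 1.055e-34 * 8.767e+12 = 9.249e-22 J
Step 2: Theta_D = 9.249e-22 / 1.381e-23
Step 3: Theta_D = 66.97 K

66.97


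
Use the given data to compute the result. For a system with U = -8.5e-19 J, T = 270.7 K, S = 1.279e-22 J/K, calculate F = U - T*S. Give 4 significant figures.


Step 1: T*S = 270.7 * 1.279e-22 = 3.462e-20 J
Step 2: F = U - T*S = -8.5e-19 - 3.462e-20
Step 3: F = -8.846e-19 J

-8.846e-19


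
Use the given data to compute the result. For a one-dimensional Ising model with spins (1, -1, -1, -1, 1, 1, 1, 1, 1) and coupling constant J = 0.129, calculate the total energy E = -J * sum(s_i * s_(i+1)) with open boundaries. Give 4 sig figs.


Step 1: Nearest-neighbor products: -1, 1, 1, -1, 1, 1, 1, 1
Step 2: Sum of products = 4
Step 3: E = -0.129 * 4 = -0.516

-0.516


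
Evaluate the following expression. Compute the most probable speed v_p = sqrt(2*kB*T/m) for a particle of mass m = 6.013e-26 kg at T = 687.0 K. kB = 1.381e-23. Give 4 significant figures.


Step 1: Numerator = 2*kB*T = 2*1.381e-23*687.0 = 1.897e-20
Step 2: Ratio = 1.897e-20 / 6.013e-26 = 3.156e+05
Step 3: v_p = sqrt(3.156e+05) = 561.8 m/s

561.8


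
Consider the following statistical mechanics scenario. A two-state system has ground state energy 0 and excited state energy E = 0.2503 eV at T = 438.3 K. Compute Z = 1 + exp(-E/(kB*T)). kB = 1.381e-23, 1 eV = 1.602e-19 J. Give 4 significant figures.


Step 1: Compute beta*E = E*eV/(kB*T) = 0.2503*1.602e-19/(1.381e-23*438.3) = 6.625
Step 2: exp(-beta*E) = exp(-6.625) = 0.001327
Step 3: Z = 1 + 0.001327 = 1.001

1.001


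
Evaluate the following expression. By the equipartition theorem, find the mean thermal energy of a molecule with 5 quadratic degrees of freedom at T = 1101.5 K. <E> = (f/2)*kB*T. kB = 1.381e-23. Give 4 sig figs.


Step 1: f/2 = 5/2 = 2.5
Step 2: kB*T = 1.381e-23 * 1101.5 = 1.521e-20
Step 3: <E> = 2.5 * 1.521e-20 = 3.803e-20 J

3.803e-20


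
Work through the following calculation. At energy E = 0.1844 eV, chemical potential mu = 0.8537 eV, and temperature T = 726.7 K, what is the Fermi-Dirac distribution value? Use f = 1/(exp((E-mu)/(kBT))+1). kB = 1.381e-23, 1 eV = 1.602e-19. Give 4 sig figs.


Step 1: (E - mu) = 0.1844 - 0.8537 = -0.6693 eV
Step 2: Convert: (E-mu)*eV = -1.072e-19 J
Step 3: x = (E-mu)*eV/(kB*T) = -10.68
Step 4: f = 1/(exp(-10.68)+1) = 1

1


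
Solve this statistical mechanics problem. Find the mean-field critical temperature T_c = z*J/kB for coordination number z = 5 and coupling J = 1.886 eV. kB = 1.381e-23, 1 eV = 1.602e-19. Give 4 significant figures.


Step 1: z*J = 5*1.886 = 9.43 eV
Step 2: Convert to Joules: 9.43*1.602e-19 = 1.511e-18 J
Step 3: T_c = 1.511e-18 / 1.381e-23 = 1.094e+05 K

1.094e+05


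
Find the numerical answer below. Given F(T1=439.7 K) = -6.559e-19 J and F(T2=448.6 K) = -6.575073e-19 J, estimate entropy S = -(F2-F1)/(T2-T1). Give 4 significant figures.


Step 1: dF = F2 - F1 = -6.575073e-19 - (-6.559e-19) = -1.6073e-21 J
Step 2: dT = T2 - T1 = 448.6 - 439.7 = 8.9 K
Step 3: S = -dF/dT = -(-1.6073e-21)/8.9 = 1.806e-22 J/K

1.806e-22


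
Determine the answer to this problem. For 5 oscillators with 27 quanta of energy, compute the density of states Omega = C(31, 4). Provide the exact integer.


Step 1: Use binomial coefficient C(31, 4)
Step 2: Numerator = 31! / 27!
Step 3: Denominator = 4!
Step 4: Omega = 31465

31465


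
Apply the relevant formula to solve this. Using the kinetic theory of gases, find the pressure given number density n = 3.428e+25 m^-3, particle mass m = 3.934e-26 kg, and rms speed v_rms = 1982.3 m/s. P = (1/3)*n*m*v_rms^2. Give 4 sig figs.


Step 1: v_rms^2 = 1982.3^2 = 3.93e+06
Step 2: n*m = 3.428e+25*3.934e-26 = 1.349
Step 3: P = (1/3)*1.349*3.93e+06 = 1.766e+06 Pa

1.766e+06


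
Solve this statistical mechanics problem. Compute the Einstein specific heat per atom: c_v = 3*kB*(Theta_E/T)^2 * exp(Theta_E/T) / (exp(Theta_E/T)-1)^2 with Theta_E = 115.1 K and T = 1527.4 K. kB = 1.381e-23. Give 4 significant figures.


Step 1: x = Theta_E/T = 115.1/1527.4 = 0.07536
Step 2: x^2 = 0.005679
Step 3: exp(x) = 1.078
Step 4: c_v = 3*1.381e-23*0.005679*1.078/(1.078-1)^2 = 4.141e-23

4.141e-23


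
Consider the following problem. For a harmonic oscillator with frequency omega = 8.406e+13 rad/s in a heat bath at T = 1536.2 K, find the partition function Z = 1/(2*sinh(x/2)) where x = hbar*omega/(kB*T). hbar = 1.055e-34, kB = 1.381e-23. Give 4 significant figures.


Step 1: Compute x = hbar*omega/(kB*T) = 1.055e-34*8.406e+13/(1.381e-23*1536.2) = 0.418
Step 2: x/2 = 0.209
Step 3: sinh(x/2) = 0.2105
Step 4: Z = 1/(2*0.2105) = 2.375

2.375


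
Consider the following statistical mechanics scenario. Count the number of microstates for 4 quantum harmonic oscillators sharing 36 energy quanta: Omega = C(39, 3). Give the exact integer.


Step 1: Use binomial coefficient C(39, 3)
Step 2: Numerator = 39! / 36!
Step 3: Denominator = 3!
Step 4: Omega = 9139

9139


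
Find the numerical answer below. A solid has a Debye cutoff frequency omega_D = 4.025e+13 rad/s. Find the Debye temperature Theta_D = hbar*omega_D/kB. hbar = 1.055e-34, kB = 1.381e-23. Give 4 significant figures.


Step 1: hbar*omega_D = 1.055e-34 * 4.025e+13 = 4.246e-21 J
Step 2: Theta_D = 4.246e-21 / 1.381e-23
Step 3: Theta_D = 307.5 K

307.5


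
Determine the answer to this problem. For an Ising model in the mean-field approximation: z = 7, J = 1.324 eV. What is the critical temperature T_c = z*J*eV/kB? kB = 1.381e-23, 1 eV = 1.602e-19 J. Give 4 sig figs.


Step 1: z*J = 7*1.324 = 9.268 eV
Step 2: Convert to Joules: 9.268*1.602e-19 = 1.485e-18 J
Step 3: T_c = 1.485e-18 / 1.381e-23 = 1.075e+05 K

1.075e+05


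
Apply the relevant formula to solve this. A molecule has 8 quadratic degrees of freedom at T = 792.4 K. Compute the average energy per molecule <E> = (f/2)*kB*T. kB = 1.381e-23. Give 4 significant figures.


Step 1: f/2 = 8/2 = 4
Step 2: kB*T = 1.381e-23 * 792.4 = 1.094e-20
Step 3: <E> = 4 * 1.094e-20 = 4.377e-20 J

4.377e-20


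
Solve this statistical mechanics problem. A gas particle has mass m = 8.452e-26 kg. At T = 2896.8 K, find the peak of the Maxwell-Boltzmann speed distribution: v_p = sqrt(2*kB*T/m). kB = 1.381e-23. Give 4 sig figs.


Step 1: Numerator = 2*kB*T = 2*1.381e-23*2896.8 = 8.001e-20
Step 2: Ratio = 8.001e-20 / 8.452e-26 = 9.466e+05
Step 3: v_p = sqrt(9.466e+05) = 973 m/s

973


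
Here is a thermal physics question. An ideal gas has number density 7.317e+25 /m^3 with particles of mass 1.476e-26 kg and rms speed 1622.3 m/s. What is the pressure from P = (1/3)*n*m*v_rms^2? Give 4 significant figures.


Step 1: v_rms^2 = 1622.3^2 = 2.632e+06
Step 2: n*m = 7.317e+25*1.476e-26 = 1.08
Step 3: P = (1/3)*1.08*2.632e+06 = 9.475e+05 Pa

9.475e+05


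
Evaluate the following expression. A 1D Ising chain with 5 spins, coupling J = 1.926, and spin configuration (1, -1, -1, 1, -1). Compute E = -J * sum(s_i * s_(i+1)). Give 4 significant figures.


Step 1: Nearest-neighbor products: -1, 1, -1, -1
Step 2: Sum of products = -2
Step 3: E = -1.926 * -2 = 3.852

3.852


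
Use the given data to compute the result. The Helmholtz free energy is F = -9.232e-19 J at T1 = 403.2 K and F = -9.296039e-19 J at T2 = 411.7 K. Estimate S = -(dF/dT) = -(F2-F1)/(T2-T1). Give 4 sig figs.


Step 1: dF = F2 - F1 = -9.296039e-19 - (-9.232e-19) = -6.4039e-21 J
Step 2: dT = T2 - T1 = 411.7 - 403.2 = 8.5 K
Step 3: S = -dF/dT = -(-6.4039e-21)/8.5 = 7.534e-22 J/K

7.534e-22


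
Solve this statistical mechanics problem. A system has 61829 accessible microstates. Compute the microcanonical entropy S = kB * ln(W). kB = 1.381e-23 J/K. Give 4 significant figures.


Step 1: ln(W) = ln(61829) = 11.03
Step 2: S = kB * ln(W) = 1.381e-23 * 11.03
Step 3: S = 1.524e-22 J/K

1.524e-22


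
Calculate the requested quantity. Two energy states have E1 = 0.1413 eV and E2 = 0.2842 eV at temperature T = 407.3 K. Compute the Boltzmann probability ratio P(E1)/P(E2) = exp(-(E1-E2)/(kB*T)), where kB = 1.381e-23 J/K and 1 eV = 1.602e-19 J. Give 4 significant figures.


Step 1: Compute energy difference dE = E1 - E2 = 0.1413 - 0.2842 = -0.1429 eV
Step 2: Convert to Joules: dE_J = -0.1429 * 1.602e-19 = -2.289e-20 J
Step 3: Compute exponent = -dE_J / (kB * T) = -(-2.289e-20) / (1.381e-23 * 407.3) = 4.07
Step 4: P(E1)/P(E2) = exp(4.07) = 58.55

58.55


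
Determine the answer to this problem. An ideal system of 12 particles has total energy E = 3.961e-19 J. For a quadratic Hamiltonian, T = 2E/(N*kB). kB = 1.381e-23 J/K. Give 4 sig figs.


Step 1: Numerator = 2*E = 2*3.961e-19 = 7.922e-19 J
Step 2: Denominator = N*kB = 12*1.381e-23 = 1.657e-22
Step 3: T = 7.922e-19 / 1.657e-22 = 4780 K

4780


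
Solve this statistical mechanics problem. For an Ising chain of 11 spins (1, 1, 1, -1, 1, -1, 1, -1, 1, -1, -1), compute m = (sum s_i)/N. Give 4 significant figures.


Step 1: Count up spins (+1): 6, down spins (-1): 5
Step 2: Total magnetization M = 6 - 5 = 1
Step 3: m = M/N = 1/11 = 0.09091

0.09091


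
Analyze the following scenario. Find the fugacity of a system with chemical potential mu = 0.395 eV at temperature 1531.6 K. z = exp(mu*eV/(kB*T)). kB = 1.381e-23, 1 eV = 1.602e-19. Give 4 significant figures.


Step 1: Convert mu to Joules: 0.395*1.602e-19 = 6.328e-20 J
Step 2: kB*T = 1.381e-23*1531.6 = 2.115e-20 J
Step 3: mu/(kB*T) = 2.992
Step 4: z = exp(2.992) = 19.92

19.92


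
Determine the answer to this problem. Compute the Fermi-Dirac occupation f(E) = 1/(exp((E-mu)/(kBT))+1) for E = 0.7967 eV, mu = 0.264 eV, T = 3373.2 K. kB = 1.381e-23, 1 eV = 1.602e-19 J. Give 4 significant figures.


Step 1: (E - mu) = 0.7967 - 0.264 = 0.5327 eV
Step 2: Convert: (E-mu)*eV = 8.534e-20 J
Step 3: x = (E-mu)*eV/(kB*T) = 1.832
Step 4: f = 1/(exp(1.832)+1) = 0.138

0.138


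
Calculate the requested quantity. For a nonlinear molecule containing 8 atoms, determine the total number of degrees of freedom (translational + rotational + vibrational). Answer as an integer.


Step 1: Translational DOF = 3
Step 2: Rotational DOF (nonlinear) = 3
Step 3: Vibrational DOF = 3*8 - 6 = 18
Step 4: Total = 3 + 3 + 18 = 24

24


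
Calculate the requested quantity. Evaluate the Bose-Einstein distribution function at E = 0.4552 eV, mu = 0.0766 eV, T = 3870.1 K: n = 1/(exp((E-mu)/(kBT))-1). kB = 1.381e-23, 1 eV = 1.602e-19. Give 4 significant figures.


Step 1: (E - mu) = 0.3786 eV
Step 2: x = (E-mu)*eV/(kB*T) = 0.3786*1.602e-19/(1.381e-23*3870.1) = 1.135
Step 3: exp(x) = 3.111
Step 4: n = 1/(exp(x)-1) = 0.4738

0.4738


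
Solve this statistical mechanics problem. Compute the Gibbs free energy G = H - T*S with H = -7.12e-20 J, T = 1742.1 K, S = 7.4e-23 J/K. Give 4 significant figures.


Step 1: T*S = 1742.1 * 7.4e-23 = 1.289e-19 J
Step 2: G = H - T*S = -7.12e-20 - 1.289e-19
Step 3: G = -2.001e-19 J

-2.001e-19


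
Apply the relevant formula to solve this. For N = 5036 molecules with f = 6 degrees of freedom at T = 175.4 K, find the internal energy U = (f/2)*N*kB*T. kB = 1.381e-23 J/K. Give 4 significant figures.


Step 1: f/2 = 6/2 = 3.0
Step 2: N*kB*T = 5036*1.381e-23*175.4 = 1.22e-17
Step 3: U = 3.0 * 1.22e-17 = 3.66e-17 J

3.66e-17


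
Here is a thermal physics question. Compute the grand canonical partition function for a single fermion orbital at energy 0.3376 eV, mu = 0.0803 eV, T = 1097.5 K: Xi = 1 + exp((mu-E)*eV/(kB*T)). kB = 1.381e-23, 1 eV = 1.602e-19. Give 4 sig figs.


Step 1: (mu - E) = 0.0803 - 0.3376 = -0.2573 eV
Step 2: x = (mu-E)*eV/(kB*T) = -0.2573*1.602e-19/(1.381e-23*1097.5) = -2.72
Step 3: exp(x) = 0.0659
Step 4: Xi = 1 + 0.0659 = 1.066

1.066


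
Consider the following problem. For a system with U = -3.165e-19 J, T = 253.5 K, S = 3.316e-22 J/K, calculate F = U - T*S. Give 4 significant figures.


Step 1: T*S = 253.5 * 3.316e-22 = 8.406e-20 J
Step 2: F = U - T*S = -3.165e-19 - 8.406e-20
Step 3: F = -4.006e-19 J

-4.006e-19


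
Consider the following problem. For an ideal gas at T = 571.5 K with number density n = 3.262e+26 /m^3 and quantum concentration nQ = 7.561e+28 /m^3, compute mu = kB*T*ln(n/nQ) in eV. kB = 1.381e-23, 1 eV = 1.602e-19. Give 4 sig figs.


Step 1: n/nQ = 3.262e+26/7.561e+28 = 0.004314
Step 2: ln(n/nQ) = -5.446
Step 3: mu = kB*T*ln(n/nQ) = 7.892e-21*-5.446 = -4.298e-20 J
Step 4: Convert to eV: -4.298e-20/1.602e-19 = -0.2683 eV

-0.2683


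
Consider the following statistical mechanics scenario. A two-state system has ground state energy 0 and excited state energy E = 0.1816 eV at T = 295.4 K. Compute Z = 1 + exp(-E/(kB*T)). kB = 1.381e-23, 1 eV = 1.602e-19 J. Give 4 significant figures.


Step 1: Compute beta*E = E*eV/(kB*T) = 0.1816*1.602e-19/(1.381e-23*295.4) = 7.131
Step 2: exp(-beta*E) = exp(-7.131) = 0.0007996
Step 3: Z = 1 + 0.0007996 = 1.001

1.001


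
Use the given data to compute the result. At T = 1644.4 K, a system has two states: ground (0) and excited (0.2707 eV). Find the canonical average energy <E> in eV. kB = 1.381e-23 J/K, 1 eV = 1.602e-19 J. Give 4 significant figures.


Step 1: beta*E = 0.2707*1.602e-19/(1.381e-23*1644.4) = 1.91
Step 2: exp(-beta*E) = 0.1481
Step 3: <E> = 0.2707*0.1481/(1+0.1481) = 0.03493 eV

0.03493


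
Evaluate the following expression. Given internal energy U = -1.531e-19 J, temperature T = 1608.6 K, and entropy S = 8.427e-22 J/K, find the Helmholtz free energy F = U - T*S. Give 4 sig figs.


Step 1: T*S = 1608.6 * 8.427e-22 = 1.356e-18 J
Step 2: F = U - T*S = -1.531e-19 - 1.356e-18
Step 3: F = -1.509e-18 J

-1.509e-18


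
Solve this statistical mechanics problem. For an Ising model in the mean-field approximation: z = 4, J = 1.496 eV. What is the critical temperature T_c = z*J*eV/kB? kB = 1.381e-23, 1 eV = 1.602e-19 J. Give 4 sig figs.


Step 1: z*J = 4*1.496 = 5.984 eV
Step 2: Convert to Joules: 5.984*1.602e-19 = 9.586e-19 J
Step 3: T_c = 9.586e-19 / 1.381e-23 = 6.942e+04 K

6.942e+04


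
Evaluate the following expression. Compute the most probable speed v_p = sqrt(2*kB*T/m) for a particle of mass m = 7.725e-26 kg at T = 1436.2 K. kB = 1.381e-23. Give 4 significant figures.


Step 1: Numerator = 2*kB*T = 2*1.381e-23*1436.2 = 3.967e-20
Step 2: Ratio = 3.967e-20 / 7.725e-26 = 5.135e+05
Step 3: v_p = sqrt(5.135e+05) = 716.6 m/s

716.6


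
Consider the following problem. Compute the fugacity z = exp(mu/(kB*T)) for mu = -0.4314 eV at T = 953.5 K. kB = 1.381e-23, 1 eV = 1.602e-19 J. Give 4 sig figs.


Step 1: Convert mu to Joules: -0.4314*1.602e-19 = -6.911e-20 J
Step 2: kB*T = 1.381e-23*953.5 = 1.317e-20 J
Step 3: mu/(kB*T) = -5.248
Step 4: z = exp(-5.248) = 0.005256

0.005256


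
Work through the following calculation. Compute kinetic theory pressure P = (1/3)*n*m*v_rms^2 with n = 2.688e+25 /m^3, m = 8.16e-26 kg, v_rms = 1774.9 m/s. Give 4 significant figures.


Step 1: v_rms^2 = 1774.9^2 = 3.15e+06
Step 2: n*m = 2.688e+25*8.16e-26 = 2.193
Step 3: P = (1/3)*2.193*3.15e+06 = 2.303e+06 Pa

2.303e+06


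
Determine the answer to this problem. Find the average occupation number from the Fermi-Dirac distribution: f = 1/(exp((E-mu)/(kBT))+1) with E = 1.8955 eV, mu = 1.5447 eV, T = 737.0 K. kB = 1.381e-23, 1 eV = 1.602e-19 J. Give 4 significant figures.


Step 1: (E - mu) = 1.8955 - 1.5447 = 0.3508 eV
Step 2: Convert: (E-mu)*eV = 5.62e-20 J
Step 3: x = (E-mu)*eV/(kB*T) = 5.522
Step 4: f = 1/(exp(5.522)+1) = 0.003984

0.003984


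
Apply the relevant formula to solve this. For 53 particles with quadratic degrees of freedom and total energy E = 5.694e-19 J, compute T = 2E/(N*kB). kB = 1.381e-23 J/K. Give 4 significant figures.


Step 1: Numerator = 2*E = 2*5.694e-19 = 1.139e-18 J
Step 2: Denominator = N*kB = 53*1.381e-23 = 7.319e-22
Step 3: T = 1.139e-18 / 7.319e-22 = 1556 K

1556


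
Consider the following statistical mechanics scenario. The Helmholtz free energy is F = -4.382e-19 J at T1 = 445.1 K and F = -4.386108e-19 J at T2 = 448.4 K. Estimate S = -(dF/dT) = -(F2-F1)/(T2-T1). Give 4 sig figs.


Step 1: dF = F2 - F1 = -4.386108e-19 - (-4.382e-19) = -4.108e-22 J
Step 2: dT = T2 - T1 = 448.4 - 445.1 = 3.3 K
Step 3: S = -dF/dT = -(-4.108e-22)/3.3 = 1.245e-22 J/K

1.245e-22


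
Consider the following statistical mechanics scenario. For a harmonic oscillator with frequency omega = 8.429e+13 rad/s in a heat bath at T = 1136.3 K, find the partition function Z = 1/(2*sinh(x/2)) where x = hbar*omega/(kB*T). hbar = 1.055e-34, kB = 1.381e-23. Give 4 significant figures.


Step 1: Compute x = hbar*omega/(kB*T) = 1.055e-34*8.429e+13/(1.381e-23*1136.3) = 0.5667
Step 2: x/2 = 0.2833
Step 3: sinh(x/2) = 0.2871
Step 4: Z = 1/(2*0.2871) = 1.741

1.741


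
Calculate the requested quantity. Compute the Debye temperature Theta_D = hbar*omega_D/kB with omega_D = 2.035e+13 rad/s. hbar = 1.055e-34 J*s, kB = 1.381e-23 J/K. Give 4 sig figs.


Step 1: hbar*omega_D = 1.055e-34 * 2.035e+13 = 2.147e-21 J
Step 2: Theta_D = 2.147e-21 / 1.381e-23
Step 3: Theta_D = 155.5 K

155.5


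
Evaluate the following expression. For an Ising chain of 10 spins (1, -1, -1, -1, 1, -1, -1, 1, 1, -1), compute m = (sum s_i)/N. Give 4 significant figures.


Step 1: Count up spins (+1): 4, down spins (-1): 6
Step 2: Total magnetization M = 4 - 6 = -2
Step 3: m = M/N = -2/10 = -0.2

-0.2


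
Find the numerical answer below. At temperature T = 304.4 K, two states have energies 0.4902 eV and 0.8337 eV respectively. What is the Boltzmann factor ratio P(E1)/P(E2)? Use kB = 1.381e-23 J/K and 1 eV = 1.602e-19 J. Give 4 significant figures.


Step 1: Compute energy difference dE = E1 - E2 = 0.4902 - 0.8337 = -0.3435 eV
Step 2: Convert to Joules: dE_J = -0.3435 * 1.602e-19 = -5.503e-20 J
Step 3: Compute exponent = -dE_J / (kB * T) = -(-5.503e-20) / (1.381e-23 * 304.4) = 13.09
Step 4: P(E1)/P(E2) = exp(13.09) = 4.842e+05

4.842e+05


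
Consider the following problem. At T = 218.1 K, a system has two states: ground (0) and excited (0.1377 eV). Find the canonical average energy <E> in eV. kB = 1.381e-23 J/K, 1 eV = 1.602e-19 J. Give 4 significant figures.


Step 1: beta*E = 0.1377*1.602e-19/(1.381e-23*218.1) = 7.324
Step 2: exp(-beta*E) = 0.0006595
Step 3: <E> = 0.1377*0.0006595/(1+0.0006595) = 9.076e-05 eV

9.076e-05


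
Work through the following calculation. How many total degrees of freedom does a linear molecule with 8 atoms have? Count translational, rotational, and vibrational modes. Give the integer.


Step 1: Translational DOF = 3
Step 2: Rotational DOF (linear) = 2
Step 3: Vibrational DOF = 3*8 - 5 = 19
Step 4: Total = 3 + 2 + 19 = 24

24


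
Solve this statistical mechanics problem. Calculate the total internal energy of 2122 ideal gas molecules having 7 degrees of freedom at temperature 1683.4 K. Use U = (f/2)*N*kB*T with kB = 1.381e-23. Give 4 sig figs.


Step 1: f/2 = 7/2 = 3.5
Step 2: N*kB*T = 2122*1.381e-23*1683.4 = 4.933e-17
Step 3: U = 3.5 * 4.933e-17 = 1.727e-16 J

1.727e-16


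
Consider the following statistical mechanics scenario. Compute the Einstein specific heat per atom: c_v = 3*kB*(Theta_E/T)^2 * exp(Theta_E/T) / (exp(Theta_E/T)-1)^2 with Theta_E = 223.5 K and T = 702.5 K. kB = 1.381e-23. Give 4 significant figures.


Step 1: x = Theta_E/T = 223.5/702.5 = 0.3181
Step 2: x^2 = 0.1012
Step 3: exp(x) = 1.375
Step 4: c_v = 3*1.381e-23*0.1012*1.375/(1.375-1)^2 = 4.108e-23

4.108e-23


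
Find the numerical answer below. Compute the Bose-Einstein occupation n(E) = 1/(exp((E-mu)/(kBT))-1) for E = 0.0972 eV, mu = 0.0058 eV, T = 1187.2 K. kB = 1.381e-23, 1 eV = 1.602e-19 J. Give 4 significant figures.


Step 1: (E - mu) = 0.0914 eV
Step 2: x = (E-mu)*eV/(kB*T) = 0.0914*1.602e-19/(1.381e-23*1187.2) = 0.8931
Step 3: exp(x) = 2.443
Step 4: n = 1/(exp(x)-1) = 0.6932

0.6932


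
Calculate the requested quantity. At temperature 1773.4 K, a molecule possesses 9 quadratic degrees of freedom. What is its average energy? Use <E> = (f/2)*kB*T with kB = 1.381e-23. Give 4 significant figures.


Step 1: f/2 = 9/2 = 4.5
Step 2: kB*T = 1.381e-23 * 1773.4 = 2.449e-20
Step 3: <E> = 4.5 * 2.449e-20 = 1.102e-19 J

1.102e-19


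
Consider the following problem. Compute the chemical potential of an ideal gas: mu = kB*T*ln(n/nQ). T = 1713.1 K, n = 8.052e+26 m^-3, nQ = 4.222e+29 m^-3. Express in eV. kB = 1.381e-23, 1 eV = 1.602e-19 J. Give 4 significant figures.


Step 1: n/nQ = 8.052e+26/4.222e+29 = 0.001907
Step 2: ln(n/nQ) = -6.262
Step 3: mu = kB*T*ln(n/nQ) = 2.366e-20*-6.262 = -1.481e-19 J
Step 4: Convert to eV: -1.481e-19/1.602e-19 = -0.9248 eV

-0.9248


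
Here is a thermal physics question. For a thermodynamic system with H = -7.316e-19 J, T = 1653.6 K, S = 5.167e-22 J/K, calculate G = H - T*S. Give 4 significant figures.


Step 1: T*S = 1653.6 * 5.167e-22 = 8.544e-19 J
Step 2: G = H - T*S = -7.316e-19 - 8.544e-19
Step 3: G = -1.586e-18 J

-1.586e-18


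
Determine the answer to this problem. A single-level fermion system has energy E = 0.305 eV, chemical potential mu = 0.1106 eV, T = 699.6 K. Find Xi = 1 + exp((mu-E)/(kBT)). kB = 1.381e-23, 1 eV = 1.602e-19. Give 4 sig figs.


Step 1: (mu - E) = 0.1106 - 0.305 = -0.1944 eV
Step 2: x = (mu-E)*eV/(kB*T) = -0.1944*1.602e-19/(1.381e-23*699.6) = -3.223
Step 3: exp(x) = 0.03982
Step 4: Xi = 1 + 0.03982 = 1.04

1.04


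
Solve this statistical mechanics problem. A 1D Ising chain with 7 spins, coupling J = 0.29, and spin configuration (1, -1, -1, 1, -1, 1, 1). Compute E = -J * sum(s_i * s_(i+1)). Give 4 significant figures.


Step 1: Nearest-neighbor products: -1, 1, -1, -1, -1, 1
Step 2: Sum of products = -2
Step 3: E = -0.29 * -2 = 0.58

0.58


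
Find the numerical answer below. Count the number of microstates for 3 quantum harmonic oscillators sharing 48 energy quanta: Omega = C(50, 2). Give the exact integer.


Step 1: Use binomial coefficient C(50, 2)
Step 2: Numerator = 50! / 48!
Step 3: Denominator = 2!
Step 4: Omega = 1225

1225


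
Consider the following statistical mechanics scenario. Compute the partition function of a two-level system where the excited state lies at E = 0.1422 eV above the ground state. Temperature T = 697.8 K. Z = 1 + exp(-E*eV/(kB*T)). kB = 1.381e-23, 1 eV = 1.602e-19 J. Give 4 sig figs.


Step 1: Compute beta*E = E*eV/(kB*T) = 0.1422*1.602e-19/(1.381e-23*697.8) = 2.364
Step 2: exp(-beta*E) = exp(-2.364) = 0.09405
Step 3: Z = 1 + 0.09405 = 1.094

1.094


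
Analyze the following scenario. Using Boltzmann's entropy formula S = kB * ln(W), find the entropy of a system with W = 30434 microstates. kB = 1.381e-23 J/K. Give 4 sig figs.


Step 1: ln(W) = ln(30434) = 10.32
Step 2: S = kB * ln(W) = 1.381e-23 * 10.32
Step 3: S = 1.426e-22 J/K

1.426e-22


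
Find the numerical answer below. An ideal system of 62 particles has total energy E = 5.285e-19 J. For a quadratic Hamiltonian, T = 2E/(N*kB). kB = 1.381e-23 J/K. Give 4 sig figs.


Step 1: Numerator = 2*E = 2*5.285e-19 = 1.057e-18 J
Step 2: Denominator = N*kB = 62*1.381e-23 = 8.562e-22
Step 3: T = 1.057e-18 / 8.562e-22 = 1234 K

1234


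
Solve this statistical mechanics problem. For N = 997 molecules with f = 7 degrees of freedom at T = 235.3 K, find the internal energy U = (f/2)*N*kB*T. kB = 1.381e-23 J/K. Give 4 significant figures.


Step 1: f/2 = 7/2 = 3.5
Step 2: N*kB*T = 997*1.381e-23*235.3 = 3.24e-18
Step 3: U = 3.5 * 3.24e-18 = 1.134e-17 J

1.134e-17


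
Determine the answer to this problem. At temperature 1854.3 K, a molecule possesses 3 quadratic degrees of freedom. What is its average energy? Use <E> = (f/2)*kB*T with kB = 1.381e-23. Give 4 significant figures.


Step 1: f/2 = 3/2 = 1.5
Step 2: kB*T = 1.381e-23 * 1854.3 = 2.561e-20
Step 3: <E> = 1.5 * 2.561e-20 = 3.841e-20 J

3.841e-20


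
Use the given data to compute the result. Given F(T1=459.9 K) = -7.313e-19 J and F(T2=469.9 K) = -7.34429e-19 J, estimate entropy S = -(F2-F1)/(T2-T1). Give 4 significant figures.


Step 1: dF = F2 - F1 = -7.34429e-19 - (-7.313e-19) = -3.129e-21 J
Step 2: dT = T2 - T1 = 469.9 - 459.9 = 10 K
Step 3: S = -dF/dT = -(-3.129e-21)/10 = 3.129e-22 J/K

3.129e-22


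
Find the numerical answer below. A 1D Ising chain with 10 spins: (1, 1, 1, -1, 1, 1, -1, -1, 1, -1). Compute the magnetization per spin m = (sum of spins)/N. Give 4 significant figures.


Step 1: Count up spins (+1): 6, down spins (-1): 4
Step 2: Total magnetization M = 6 - 4 = 2
Step 3: m = M/N = 2/10 = 0.2

0.2


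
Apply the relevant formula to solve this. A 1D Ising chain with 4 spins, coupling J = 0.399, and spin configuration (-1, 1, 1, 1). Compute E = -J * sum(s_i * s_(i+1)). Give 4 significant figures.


Step 1: Nearest-neighbor products: -1, 1, 1
Step 2: Sum of products = 1
Step 3: E = -0.399 * 1 = -0.399

-0.399


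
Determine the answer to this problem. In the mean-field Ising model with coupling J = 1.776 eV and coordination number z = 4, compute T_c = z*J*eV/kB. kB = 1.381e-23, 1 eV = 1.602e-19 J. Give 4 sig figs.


Step 1: z*J = 4*1.776 = 7.104 eV
Step 2: Convert to Joules: 7.104*1.602e-19 = 1.138e-18 J
Step 3: T_c = 1.138e-18 / 1.381e-23 = 8.241e+04 K

8.241e+04


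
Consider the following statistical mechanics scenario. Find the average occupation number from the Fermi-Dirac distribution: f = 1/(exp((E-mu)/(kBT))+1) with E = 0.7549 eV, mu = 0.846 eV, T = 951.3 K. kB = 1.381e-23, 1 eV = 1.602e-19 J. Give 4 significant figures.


Step 1: (E - mu) = 0.7549 - 0.846 = -0.0911 eV
Step 2: Convert: (E-mu)*eV = -1.459e-20 J
Step 3: x = (E-mu)*eV/(kB*T) = -1.111
Step 4: f = 1/(exp(-1.111)+1) = 0.7523

0.7523


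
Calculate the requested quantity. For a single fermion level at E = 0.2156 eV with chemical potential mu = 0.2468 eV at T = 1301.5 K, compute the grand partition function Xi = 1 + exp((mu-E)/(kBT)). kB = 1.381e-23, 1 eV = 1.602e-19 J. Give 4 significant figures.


Step 1: (mu - E) = 0.2468 - 0.2156 = 0.0312 eV
Step 2: x = (mu-E)*eV/(kB*T) = 0.0312*1.602e-19/(1.381e-23*1301.5) = 0.2781
Step 3: exp(x) = 1.321
Step 4: Xi = 1 + 1.321 = 2.321

2.321


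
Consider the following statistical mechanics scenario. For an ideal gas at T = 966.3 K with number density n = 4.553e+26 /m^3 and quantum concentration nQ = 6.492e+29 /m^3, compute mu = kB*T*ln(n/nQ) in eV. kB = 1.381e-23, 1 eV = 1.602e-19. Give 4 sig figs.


Step 1: n/nQ = 4.553e+26/6.492e+29 = 0.0007013
Step 2: ln(n/nQ) = -7.263
Step 3: mu = kB*T*ln(n/nQ) = 1.334e-20*-7.263 = -9.692e-20 J
Step 4: Convert to eV: -9.692e-20/1.602e-19 = -0.605 eV

-0.605


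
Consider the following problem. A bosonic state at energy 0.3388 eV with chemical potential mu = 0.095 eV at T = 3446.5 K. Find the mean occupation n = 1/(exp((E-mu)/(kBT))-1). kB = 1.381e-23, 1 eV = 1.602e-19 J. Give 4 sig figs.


Step 1: (E - mu) = 0.2438 eV
Step 2: x = (E-mu)*eV/(kB*T) = 0.2438*1.602e-19/(1.381e-23*3446.5) = 0.8206
Step 3: exp(x) = 2.272
Step 4: n = 1/(exp(x)-1) = 0.7863

0.7863


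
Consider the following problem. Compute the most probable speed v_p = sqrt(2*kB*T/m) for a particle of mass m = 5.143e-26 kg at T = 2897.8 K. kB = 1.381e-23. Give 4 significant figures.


Step 1: Numerator = 2*kB*T = 2*1.381e-23*2897.8 = 8.004e-20
Step 2: Ratio = 8.004e-20 / 5.143e-26 = 1.556e+06
Step 3: v_p = sqrt(1.556e+06) = 1247 m/s

1247


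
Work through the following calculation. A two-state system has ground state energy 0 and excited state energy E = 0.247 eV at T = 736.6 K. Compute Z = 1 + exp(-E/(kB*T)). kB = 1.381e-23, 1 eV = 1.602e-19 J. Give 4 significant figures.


Step 1: Compute beta*E = E*eV/(kB*T) = 0.247*1.602e-19/(1.381e-23*736.6) = 3.89
Step 2: exp(-beta*E) = exp(-3.89) = 0.02045
Step 3: Z = 1 + 0.02045 = 1.02

1.02


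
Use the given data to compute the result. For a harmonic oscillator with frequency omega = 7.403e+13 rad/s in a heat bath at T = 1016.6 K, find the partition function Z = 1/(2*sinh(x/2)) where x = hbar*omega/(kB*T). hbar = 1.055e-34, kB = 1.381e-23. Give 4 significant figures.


Step 1: Compute x = hbar*omega/(kB*T) = 1.055e-34*7.403e+13/(1.381e-23*1016.6) = 0.5563
Step 2: x/2 = 0.2782
Step 3: sinh(x/2) = 0.2818
Step 4: Z = 1/(2*0.2818) = 1.775

1.775


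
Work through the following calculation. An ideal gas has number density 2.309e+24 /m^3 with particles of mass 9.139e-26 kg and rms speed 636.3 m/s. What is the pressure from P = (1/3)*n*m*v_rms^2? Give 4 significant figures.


Step 1: v_rms^2 = 636.3^2 = 4.049e+05
Step 2: n*m = 2.309e+24*9.139e-26 = 0.211
Step 3: P = (1/3)*0.211*4.049e+05 = 2.848e+04 Pa

2.848e+04


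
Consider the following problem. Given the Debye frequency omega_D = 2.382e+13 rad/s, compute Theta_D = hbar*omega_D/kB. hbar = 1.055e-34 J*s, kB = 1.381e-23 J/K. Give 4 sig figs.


Step 1: hbar*omega_D = 1.055e-34 * 2.382e+13 = 2.513e-21 J
Step 2: Theta_D = 2.513e-21 / 1.381e-23
Step 3: Theta_D = 182 K

182


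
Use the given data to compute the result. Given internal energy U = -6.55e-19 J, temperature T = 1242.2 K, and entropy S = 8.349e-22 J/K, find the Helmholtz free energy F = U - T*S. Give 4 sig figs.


Step 1: T*S = 1242.2 * 8.349e-22 = 1.037e-18 J
Step 2: F = U - T*S = -6.55e-19 - 1.037e-18
Step 3: F = -1.692e-18 J

-1.692e-18


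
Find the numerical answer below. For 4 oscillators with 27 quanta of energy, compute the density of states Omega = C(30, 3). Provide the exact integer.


Step 1: Use binomial coefficient C(30, 3)
Step 2: Numerator = 30! / 27!
Step 3: Denominator = 3!
Step 4: Omega = 4060

4060


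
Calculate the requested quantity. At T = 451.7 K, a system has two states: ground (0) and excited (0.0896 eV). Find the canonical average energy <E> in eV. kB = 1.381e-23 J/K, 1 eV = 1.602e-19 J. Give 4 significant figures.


Step 1: beta*E = 0.0896*1.602e-19/(1.381e-23*451.7) = 2.301
Step 2: exp(-beta*E) = 0.1002
Step 3: <E> = 0.0896*0.1002/(1+0.1002) = 0.008157 eV

0.008157


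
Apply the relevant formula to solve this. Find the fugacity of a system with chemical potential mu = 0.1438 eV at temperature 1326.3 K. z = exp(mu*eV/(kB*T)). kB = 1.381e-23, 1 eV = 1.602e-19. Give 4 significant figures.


Step 1: Convert mu to Joules: 0.1438*1.602e-19 = 2.304e-20 J
Step 2: kB*T = 1.381e-23*1326.3 = 1.832e-20 J
Step 3: mu/(kB*T) = 1.258
Step 4: z = exp(1.258) = 3.517

3.517


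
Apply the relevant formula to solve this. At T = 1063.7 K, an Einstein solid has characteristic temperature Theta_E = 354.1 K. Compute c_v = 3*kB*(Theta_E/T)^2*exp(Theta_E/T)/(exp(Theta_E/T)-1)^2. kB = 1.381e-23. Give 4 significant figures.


Step 1: x = Theta_E/T = 354.1/1063.7 = 0.3329
Step 2: x^2 = 0.1108
Step 3: exp(x) = 1.395
Step 4: c_v = 3*1.381e-23*0.1108*1.395/(1.395-1)^2 = 4.105e-23

4.105e-23


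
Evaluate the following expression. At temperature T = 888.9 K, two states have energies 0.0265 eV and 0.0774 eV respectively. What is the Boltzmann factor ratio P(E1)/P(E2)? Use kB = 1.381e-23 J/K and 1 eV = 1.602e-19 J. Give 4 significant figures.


Step 1: Compute energy difference dE = E1 - E2 = 0.0265 - 0.0774 = -0.0509 eV
Step 2: Convert to Joules: dE_J = -0.0509 * 1.602e-19 = -8.154e-21 J
Step 3: Compute exponent = -dE_J / (kB * T) = -(-8.154e-21) / (1.381e-23 * 888.9) = 0.6643
Step 4: P(E1)/P(E2) = exp(0.6643) = 1.943

1.943


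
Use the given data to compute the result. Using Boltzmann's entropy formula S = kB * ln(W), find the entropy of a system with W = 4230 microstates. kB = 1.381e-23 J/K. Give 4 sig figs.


Step 1: ln(W) = ln(4230) = 8.35
Step 2: S = kB * ln(W) = 1.381e-23 * 8.35
Step 3: S = 1.153e-22 J/K

1.153e-22


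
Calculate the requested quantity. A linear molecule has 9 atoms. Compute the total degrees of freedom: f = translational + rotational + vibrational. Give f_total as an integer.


Step 1: Translational DOF = 3
Step 2: Rotational DOF (linear) = 2
Step 3: Vibrational DOF = 3*9 - 5 = 22
Step 4: Total = 3 + 2 + 22 = 27

27


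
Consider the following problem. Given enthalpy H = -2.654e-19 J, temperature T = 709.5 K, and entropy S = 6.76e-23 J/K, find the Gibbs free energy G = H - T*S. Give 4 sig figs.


Step 1: T*S = 709.5 * 6.76e-23 = 4.796e-20 J
Step 2: G = H - T*S = -2.654e-19 - 4.796e-20
Step 3: G = -3.134e-19 J

-3.134e-19


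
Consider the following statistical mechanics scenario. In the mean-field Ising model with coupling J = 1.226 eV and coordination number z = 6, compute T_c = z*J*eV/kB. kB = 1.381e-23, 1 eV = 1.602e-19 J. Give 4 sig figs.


Step 1: z*J = 6*1.226 = 7.356 eV
Step 2: Convert to Joules: 7.356*1.602e-19 = 1.178e-18 J
Step 3: T_c = 1.178e-18 / 1.381e-23 = 8.533e+04 K

8.533e+04


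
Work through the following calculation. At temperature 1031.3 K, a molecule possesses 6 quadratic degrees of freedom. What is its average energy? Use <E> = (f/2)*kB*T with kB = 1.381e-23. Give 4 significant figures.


Step 1: f/2 = 6/2 = 3
Step 2: kB*T = 1.381e-23 * 1031.3 = 1.424e-20
Step 3: <E> = 3 * 1.424e-20 = 4.273e-20 J

4.273e-20


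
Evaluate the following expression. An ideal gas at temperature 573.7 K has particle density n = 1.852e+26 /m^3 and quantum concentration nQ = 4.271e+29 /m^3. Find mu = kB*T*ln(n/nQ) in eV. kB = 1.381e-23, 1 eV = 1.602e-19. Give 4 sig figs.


Step 1: n/nQ = 1.852e+26/4.271e+29 = 0.0004336
Step 2: ln(n/nQ) = -7.743
Step 3: mu = kB*T*ln(n/nQ) = 7.923e-21*-7.743 = -6.135e-20 J
Step 4: Convert to eV: -6.135e-20/1.602e-19 = -0.383 eV

-0.383


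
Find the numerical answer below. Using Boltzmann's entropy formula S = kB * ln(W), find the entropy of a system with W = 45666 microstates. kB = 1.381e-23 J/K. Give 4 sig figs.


Step 1: ln(W) = ln(45666) = 10.73
Step 2: S = kB * ln(W) = 1.381e-23 * 10.73
Step 3: S = 1.482e-22 J/K

1.482e-22


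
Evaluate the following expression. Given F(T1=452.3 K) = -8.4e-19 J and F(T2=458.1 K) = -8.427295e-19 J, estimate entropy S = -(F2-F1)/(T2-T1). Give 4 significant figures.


Step 1: dF = F2 - F1 = -8.427295e-19 - (-8.4e-19) = -2.7295e-21 J
Step 2: dT = T2 - T1 = 458.1 - 452.3 = 5.8 K
Step 3: S = -dF/dT = -(-2.7295e-21)/5.8 = 4.706e-22 J/K

4.706e-22


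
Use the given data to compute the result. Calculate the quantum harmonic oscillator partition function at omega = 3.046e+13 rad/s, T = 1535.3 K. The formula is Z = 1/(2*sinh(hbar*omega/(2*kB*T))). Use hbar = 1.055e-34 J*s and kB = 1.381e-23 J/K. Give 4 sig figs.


Step 1: Compute x = hbar*omega/(kB*T) = 1.055e-34*3.046e+13/(1.381e-23*1535.3) = 0.1516
Step 2: x/2 = 0.07578
Step 3: sinh(x/2) = 0.07585
Step 4: Z = 1/(2*0.07585) = 6.592

6.592


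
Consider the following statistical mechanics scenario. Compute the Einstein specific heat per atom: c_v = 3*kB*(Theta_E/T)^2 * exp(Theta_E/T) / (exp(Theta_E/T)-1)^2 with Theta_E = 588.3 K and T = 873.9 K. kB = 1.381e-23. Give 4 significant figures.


Step 1: x = Theta_E/T = 588.3/873.9 = 0.6732
Step 2: x^2 = 0.4532
Step 3: exp(x) = 1.96
Step 4: c_v = 3*1.381e-23*0.4532*1.96/(1.96-1)^2 = 3.99e-23

3.99e-23


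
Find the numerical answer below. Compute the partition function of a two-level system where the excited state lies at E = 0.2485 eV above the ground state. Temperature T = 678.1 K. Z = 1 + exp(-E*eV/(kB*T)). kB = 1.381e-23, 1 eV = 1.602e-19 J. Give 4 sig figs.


Step 1: Compute beta*E = E*eV/(kB*T) = 0.2485*1.602e-19/(1.381e-23*678.1) = 4.251
Step 2: exp(-beta*E) = exp(-4.251) = 0.01425
Step 3: Z = 1 + 0.01425 = 1.014

1.014


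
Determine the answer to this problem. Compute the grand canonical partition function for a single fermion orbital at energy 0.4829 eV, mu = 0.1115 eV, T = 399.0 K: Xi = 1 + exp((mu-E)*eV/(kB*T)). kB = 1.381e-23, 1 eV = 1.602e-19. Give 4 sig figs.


Step 1: (mu - E) = 0.1115 - 0.4829 = -0.3714 eV
Step 2: x = (mu-E)*eV/(kB*T) = -0.3714*1.602e-19/(1.381e-23*399.0) = -10.8
Step 3: exp(x) = 2.044e-05
Step 4: Xi = 1 + 2.044e-05 = 1

1


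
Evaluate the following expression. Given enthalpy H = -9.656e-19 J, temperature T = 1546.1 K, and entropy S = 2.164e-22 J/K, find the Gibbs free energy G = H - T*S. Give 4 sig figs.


Step 1: T*S = 1546.1 * 2.164e-22 = 3.346e-19 J
Step 2: G = H - T*S = -9.656e-19 - 3.346e-19
Step 3: G = -1.3e-18 J

-1.3e-18


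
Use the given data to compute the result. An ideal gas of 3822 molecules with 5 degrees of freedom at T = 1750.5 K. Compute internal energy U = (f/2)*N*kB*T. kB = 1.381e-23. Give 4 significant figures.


Step 1: f/2 = 5/2 = 2.5
Step 2: N*kB*T = 3822*1.381e-23*1750.5 = 9.239e-17
Step 3: U = 2.5 * 9.239e-17 = 2.31e-16 J

2.31e-16


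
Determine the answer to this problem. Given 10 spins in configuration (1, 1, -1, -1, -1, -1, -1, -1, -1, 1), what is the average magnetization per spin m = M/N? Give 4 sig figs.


Step 1: Count up spins (+1): 3, down spins (-1): 7
Step 2: Total magnetization M = 3 - 7 = -4
Step 3: m = M/N = -4/10 = -0.4

-0.4


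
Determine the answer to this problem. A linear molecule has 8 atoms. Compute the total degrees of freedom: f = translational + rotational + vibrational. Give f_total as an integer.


Step 1: Translational DOF = 3
Step 2: Rotational DOF (linear) = 2
Step 3: Vibrational DOF = 3*8 - 5 = 19
Step 4: Total = 3 + 2 + 19 = 24

24
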